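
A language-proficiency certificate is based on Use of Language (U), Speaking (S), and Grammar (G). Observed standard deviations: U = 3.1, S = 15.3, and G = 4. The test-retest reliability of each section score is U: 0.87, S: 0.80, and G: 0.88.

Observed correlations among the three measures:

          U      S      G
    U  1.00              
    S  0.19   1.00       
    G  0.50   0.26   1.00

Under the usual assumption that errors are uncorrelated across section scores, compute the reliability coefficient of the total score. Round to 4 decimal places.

0.8447

Var(U+S+G) = 3.1² + 15.3² + 4² + 2·[3.1·15.3·0.19 + 3.1·4·0.50 + 15.3·4·0.26] = 259.7 + 62.2474 = 321.947.
Because errors are independent across components, Cov(Tᵢ,Tⱼ) = Cov(Xᵢ,Xⱼ); the off-diagonal part of the true-score variance is the same as above.
True-score variance = [3.1²·0.87 + 15.3²·0.80 + 4²·0.88] + 62.2474 = 209.713 + 62.2474 = 271.96.
Reliability = 271.96 / 321.947 = 0.8447.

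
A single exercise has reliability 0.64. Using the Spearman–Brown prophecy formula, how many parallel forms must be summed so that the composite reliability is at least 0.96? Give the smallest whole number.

14

k ≥ ρ*(1−ρ₁)/(ρ₁(1−ρ*)) = 0.96·0.36 / (0.64·0.04) = 13.500.
Smallest integer k = 14.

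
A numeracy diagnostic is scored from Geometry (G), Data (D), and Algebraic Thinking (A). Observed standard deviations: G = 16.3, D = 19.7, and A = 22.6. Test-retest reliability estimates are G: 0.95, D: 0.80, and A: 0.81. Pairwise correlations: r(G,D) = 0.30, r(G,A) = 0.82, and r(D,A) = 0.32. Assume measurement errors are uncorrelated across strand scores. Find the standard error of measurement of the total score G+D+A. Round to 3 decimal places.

13.709

Var(total) = 1164.54 + 1081.75 = 2246.29.
True-score variance = 976.593 + 1081.75 = 2058.34, so reliability = 0.9163.
Error variance = 2246.29 − 2058.34 = 187.947; SEM = √187.947 = 13.709.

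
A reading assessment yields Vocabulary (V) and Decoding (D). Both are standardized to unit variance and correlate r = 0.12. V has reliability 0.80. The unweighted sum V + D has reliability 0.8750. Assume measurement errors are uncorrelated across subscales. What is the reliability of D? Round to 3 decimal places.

Var(V+D) = 2 + 2·0.12 = 2.240.
True-score variance = ρ_V + ρ_D + 2·0.12, so 0.8750 = (0.80 + ρ_D + 0.24) / 2.240.
ρ_D = 0.8750·2.240 − 0.80 − 0.24 = 0.920.

0.920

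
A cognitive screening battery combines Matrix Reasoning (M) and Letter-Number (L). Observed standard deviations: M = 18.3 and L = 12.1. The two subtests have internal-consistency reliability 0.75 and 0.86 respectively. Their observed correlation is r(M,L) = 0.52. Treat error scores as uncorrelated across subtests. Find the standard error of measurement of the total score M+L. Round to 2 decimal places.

Var(total) = 481.3 + 230.287 = 711.587.
True-score variance = 377.08 + 230.287 = 607.367, so reliability = 0.8535.
Error variance = 711.587 − 607.367 = 104.22; SEM = √104.22 = 10.21.

10.21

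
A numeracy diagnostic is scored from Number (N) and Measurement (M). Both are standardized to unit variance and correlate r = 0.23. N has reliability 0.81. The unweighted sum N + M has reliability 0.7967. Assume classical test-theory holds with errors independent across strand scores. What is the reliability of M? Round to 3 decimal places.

Var(N+M) = 2 + 2·0.23 = 2.460.
True-score variance = ρ_N + ρ_M + 2·0.23, so 0.7967 = (0.81 + ρ_M + 0.46) / 2.460.
ρ_M = 0.7967·2.460 − 0.81 − 0.46 = 0.690.

0.690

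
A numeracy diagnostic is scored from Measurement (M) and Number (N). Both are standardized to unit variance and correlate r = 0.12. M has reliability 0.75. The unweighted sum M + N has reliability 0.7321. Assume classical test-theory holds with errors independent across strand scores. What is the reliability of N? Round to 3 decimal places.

0.650

Var(M+N) = 2 + 2·0.12 = 2.240.
True-score variance = ρ_M + ρ_N + 2·0.12, so 0.7321 = (0.75 + ρ_N + 0.24) / 2.240.
ρ_N = 0.7321·2.240 − 0.75 − 0.24 = 0.650.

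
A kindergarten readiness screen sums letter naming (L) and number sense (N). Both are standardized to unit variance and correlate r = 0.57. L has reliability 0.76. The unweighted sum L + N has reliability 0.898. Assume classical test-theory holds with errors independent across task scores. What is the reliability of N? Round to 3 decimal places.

Var(L+N) = 2 + 2·0.57 = 3.140.
True-score variance = ρ_L + ρ_N + 2·0.57, so 0.898 = (0.76 + ρ_N + 1.14) / 3.140.
ρ_N = 0.898·3.140 − 0.76 − 1.14 = 0.920.

0.920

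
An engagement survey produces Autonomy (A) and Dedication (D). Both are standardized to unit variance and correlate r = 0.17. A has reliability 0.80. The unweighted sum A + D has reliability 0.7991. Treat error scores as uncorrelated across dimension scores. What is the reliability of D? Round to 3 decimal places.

0.730

Var(A+D) = 2 + 2·0.17 = 2.340.
True-score variance = ρ_A + ρ_D + 2·0.17, so 0.7991 = (0.80 + ρ_D + 0.34) / 2.340.
ρ_D = 0.7991·2.340 − 0.80 − 0.34 = 0.730.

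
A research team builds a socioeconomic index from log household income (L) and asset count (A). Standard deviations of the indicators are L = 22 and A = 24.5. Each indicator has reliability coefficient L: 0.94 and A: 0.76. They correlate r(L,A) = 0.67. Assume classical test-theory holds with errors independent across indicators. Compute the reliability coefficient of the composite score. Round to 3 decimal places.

Var(L+A) = 22² + 24.5² + 2·[22·24.5·0.67] = 1084.25 + 722.26 = 1806.51.
Under uncorrelated errors the observed covariances equal the true-score covariances, so only the own-variance terms attenuate.
True-score variance = [22²·0.94 + 24.5²·0.76] + 722.26 = 911.15 + 722.26 = 1633.41.
Reliability = 1633.41 / 1806.51 = 0.904.

0.904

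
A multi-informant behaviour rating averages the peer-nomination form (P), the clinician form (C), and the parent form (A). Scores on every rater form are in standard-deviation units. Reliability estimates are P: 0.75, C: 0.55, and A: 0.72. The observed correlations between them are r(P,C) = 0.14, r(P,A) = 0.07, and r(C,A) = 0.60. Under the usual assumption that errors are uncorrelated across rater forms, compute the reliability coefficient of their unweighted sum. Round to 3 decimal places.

Var(P+C+A) = 3 + 2·[0.14 + 0.07 + 0.60] = 3 + 1.62 = 4.62.
With uncorrelated errors the cross-covariances are all true-score covariance, so they carry over unchanged; only the diagonal terms shrink to ρᵢσᵢ².
True-score variance = [0.75 + 0.55 + 0.72] + 1.62 = 2.02 + 1.62 = 3.64.
Reliability = 3.64 / 4.62 = 0.788.

0.788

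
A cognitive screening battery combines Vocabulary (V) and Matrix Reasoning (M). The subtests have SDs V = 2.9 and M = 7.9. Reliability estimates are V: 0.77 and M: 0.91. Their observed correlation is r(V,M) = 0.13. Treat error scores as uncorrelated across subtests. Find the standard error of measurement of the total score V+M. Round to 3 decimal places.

Var(total) = 70.82 + 5.9566 = 76.7766.
True-score variance = 63.2688 + 5.9566 = 69.2254, so reliability = 0.9016.
Error variance = 76.7766 − 69.2254 = 7.5512; SEM = √7.5512 = 2.748.

2.748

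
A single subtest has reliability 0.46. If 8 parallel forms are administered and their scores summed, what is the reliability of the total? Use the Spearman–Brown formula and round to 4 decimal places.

ρ_k = kρ / (1 + (k−1)ρ) = 8·0.46 / (1 + 7·0.46) = 3.680 / 4.220 = 0.8720.

0.8720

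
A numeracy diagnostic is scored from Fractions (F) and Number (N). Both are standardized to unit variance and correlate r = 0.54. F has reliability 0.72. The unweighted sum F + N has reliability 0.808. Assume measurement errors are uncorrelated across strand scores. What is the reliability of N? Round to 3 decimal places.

0.689

Var(F+N) = 2 + 2·0.54 = 3.080.
True-score variance = ρ_F + ρ_N + 2·0.54, so 0.808 = (0.72 + ρ_N + 1.08) / 3.080.
ρ_N = 0.808·3.080 − 0.72 − 1.08 = 0.689.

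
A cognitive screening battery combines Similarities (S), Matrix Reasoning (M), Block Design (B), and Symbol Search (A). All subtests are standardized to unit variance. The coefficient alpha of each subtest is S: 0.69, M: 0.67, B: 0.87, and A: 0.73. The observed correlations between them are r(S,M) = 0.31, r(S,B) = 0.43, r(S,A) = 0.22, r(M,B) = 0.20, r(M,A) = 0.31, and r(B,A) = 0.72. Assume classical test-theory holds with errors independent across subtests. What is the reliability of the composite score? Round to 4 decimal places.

Var(S+M+B+A) = 4 + 2·[0.31 + 0.43 + 0.22 + 0.20 + 0.31 + 0.72] = 4 + 4.38 = 8.38.
Under uncorrelated errors the observed covariances equal the true-score covariances, so only the own-variance terms attenuate.
True-score variance = [0.69 + 0.67 + 0.87 + 0.73] + 4.38 = 2.96 + 4.38 = 7.34.
Reliability = 7.34 / 8.38 = 0.8759.

0.8759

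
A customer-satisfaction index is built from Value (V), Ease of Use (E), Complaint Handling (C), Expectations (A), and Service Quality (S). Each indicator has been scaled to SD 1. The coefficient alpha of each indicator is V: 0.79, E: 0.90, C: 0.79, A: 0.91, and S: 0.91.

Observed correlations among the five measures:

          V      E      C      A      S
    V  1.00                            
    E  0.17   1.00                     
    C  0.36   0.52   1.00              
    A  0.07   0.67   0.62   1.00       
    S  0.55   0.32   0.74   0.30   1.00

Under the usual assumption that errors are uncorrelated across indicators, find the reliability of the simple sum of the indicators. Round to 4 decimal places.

0.9487

Var(V+E+C+A+S) = 5 + 2·[0.17 + 0.36 + 0.07 + 0.55 + 0.52 + 0.67 + 0.32 + 0.62 + 0.74 + 0.30] = 5 + 8.64 = 13.64.
With uncorrelated errors the cross-covariances are all true-score covariance, so they carry over unchanged; only the diagonal terms shrink to ρᵢσᵢ².
True-score variance = [0.79 + 0.90 + 0.79 + 0.91 + 0.91] + 8.64 = 4.3 + 8.64 = 12.94.
Reliability = 12.94 / 13.64 = 0.9487.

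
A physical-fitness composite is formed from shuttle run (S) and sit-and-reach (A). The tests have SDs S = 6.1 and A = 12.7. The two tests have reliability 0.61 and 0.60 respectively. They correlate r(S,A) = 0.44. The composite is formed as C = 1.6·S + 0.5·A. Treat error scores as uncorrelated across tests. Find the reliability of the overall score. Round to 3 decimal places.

0.720

Var(C) = 1.6²·6.1² + 0.5²·12.7² + 2·[0.8·6.1·12.7·0.44] = 135.58 + 54.5389 = 190.119.
With uncorrelated errors the cross-covariances are all true-score covariance, so they carry over unchanged; only the diagonal terms shrink to ρᵢσᵢ².
True-score variance = [1.6²·6.1²·0.61 + 0.5²·12.7²·0.60] + 54.5389 = 82.3006 + 54.5389 = 136.84.
Reliability = 136.84 / 190.119 = 0.720.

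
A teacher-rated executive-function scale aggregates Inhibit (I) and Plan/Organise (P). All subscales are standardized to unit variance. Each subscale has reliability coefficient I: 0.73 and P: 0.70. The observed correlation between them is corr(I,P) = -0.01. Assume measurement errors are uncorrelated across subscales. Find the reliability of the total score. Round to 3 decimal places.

0.712

Var(I+P) = 2 + 2·[(-0.01)] = 2 − 0.02 = 1.98.
Because errors are independent across components, Cov(Tᵢ,Tⱼ) = Cov(Xᵢ,Xⱼ); the off-diagonal part of the true-score variance is the same as above.
True-score variance = [0.73 + 0.70] − 0.02 = 1.43 − 0.02 = 1.41.
Reliability = 1.41 / 1.98 = 0.712.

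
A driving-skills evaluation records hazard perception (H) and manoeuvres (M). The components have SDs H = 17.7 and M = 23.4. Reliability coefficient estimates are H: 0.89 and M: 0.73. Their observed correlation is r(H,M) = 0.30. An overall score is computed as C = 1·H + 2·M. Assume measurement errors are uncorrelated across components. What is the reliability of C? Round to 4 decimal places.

0.7914

Var(C) = 17.7² + 2²·23.4² + 2·[2·17.7·23.4·0.30] = 2503.53 + 497.016 = 3000.55.
Because errors are independent across components, Cov(Tᵢ,Tⱼ) = Cov(Xᵢ,Xⱼ); the off-diagonal part of the true-score variance is the same as above.
True-score variance = [17.7²·0.89 + 2²·23.4²·0.73] + 497.016 = 1877.7 + 497.016 = 2374.72.
Reliability = 2374.72 / 3000.55 = 0.7914.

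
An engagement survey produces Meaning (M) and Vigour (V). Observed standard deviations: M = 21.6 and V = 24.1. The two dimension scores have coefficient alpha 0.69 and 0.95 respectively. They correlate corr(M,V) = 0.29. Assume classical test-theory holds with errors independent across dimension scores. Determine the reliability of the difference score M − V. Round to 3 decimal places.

Var(M−V) = 21.6² + 24.1² − 2·21.6·24.1·0.29 = 1047.37 − 301.925 = 745.445.
Under uncorrelated errors the observed covariances equal the true-score covariances, so only the own-variance terms attenuate.
True-score variance = [21.6²·0.69 + 24.1²·0.95] − 301.925 = 873.696 − 301.925 = 571.771.
Reliability = 571.771 / 745.445 = 0.767.

0.767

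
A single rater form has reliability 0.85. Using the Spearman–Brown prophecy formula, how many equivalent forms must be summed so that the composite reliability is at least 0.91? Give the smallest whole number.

k ≥ ρ*(1−ρ₁)/(ρ₁(1−ρ*)) = 0.91·0.15 / (0.85·0.09) = 1.784.
Smallest integer k = 2.

2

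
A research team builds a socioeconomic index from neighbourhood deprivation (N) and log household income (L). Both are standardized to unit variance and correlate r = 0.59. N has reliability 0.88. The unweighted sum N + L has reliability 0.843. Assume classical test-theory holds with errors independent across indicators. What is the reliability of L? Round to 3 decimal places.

0.621

Var(N+L) = 2 + 2·0.59 = 3.180.
True-score variance = ρ_N + ρ_L + 2·0.59, so 0.843 = (0.88 + ρ_L + 1.18) / 3.180.
ρ_L = 0.843·3.180 − 0.88 − 1.18 = 0.621.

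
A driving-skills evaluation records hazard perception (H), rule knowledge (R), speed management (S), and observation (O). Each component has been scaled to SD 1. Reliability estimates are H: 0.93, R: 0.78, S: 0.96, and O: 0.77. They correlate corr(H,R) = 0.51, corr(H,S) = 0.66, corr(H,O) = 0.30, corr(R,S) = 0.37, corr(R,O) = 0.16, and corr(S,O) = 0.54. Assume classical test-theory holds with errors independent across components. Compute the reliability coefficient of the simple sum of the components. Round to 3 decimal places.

Var(H+R+S+O) = 4 + 2·[0.51 + 0.66 + 0.30 + 0.37 + 0.16 + 0.54] = 4 + 5.08 = 9.08.
Because errors are independent across components, Cov(Tᵢ,Tⱼ) = Cov(Xᵢ,Xⱼ); the off-diagonal part of the true-score variance is the same as above.
True-score variance = [0.93 + 0.78 + 0.96 + 0.77] + 5.08 = 3.44 + 5.08 = 8.52.
Reliability = 8.52 / 9.08 = 0.938.

0.938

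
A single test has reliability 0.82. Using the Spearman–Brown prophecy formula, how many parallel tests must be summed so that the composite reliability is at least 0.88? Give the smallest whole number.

2

k ≥ ρ*(1−ρ₁)/(ρ₁(1−ρ*)) = 0.88·0.18 / (0.82·0.12) = 1.610.
Smallest integer k = 2.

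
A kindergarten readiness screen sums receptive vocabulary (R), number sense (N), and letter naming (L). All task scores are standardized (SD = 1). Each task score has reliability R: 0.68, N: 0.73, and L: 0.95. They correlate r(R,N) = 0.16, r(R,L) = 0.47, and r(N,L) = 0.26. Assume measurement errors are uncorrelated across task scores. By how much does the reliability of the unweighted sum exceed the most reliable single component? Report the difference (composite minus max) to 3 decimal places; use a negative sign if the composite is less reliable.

-0.084

Var(sum) = 3 + 1.78 = 4.78; true-score variance = 2.36 + 1.78 = 4.14; composite reliability = 0.8661.
Max component reliability = 0.9500.
Difference = 0.8661 − 0.9500 = -0.084.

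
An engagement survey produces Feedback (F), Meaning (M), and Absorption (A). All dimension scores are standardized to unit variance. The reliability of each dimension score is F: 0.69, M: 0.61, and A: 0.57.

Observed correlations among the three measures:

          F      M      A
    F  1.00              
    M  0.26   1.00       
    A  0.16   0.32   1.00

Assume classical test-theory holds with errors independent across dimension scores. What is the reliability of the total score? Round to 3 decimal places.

Var(F+M+A) = 3 + 2·[0.26 + 0.16 + 0.32] = 3 + 1.48 = 4.48.
Because errors are independent across components, Cov(Tᵢ,Tⱼ) = Cov(Xᵢ,Xⱼ); the off-diagonal part of the true-score variance is the same as above.
True-score variance = [0.69 + 0.61 + 0.57] + 1.48 = 1.87 + 1.48 = 3.35.
Reliability = 3.35 / 4.48 = 0.748.

0.748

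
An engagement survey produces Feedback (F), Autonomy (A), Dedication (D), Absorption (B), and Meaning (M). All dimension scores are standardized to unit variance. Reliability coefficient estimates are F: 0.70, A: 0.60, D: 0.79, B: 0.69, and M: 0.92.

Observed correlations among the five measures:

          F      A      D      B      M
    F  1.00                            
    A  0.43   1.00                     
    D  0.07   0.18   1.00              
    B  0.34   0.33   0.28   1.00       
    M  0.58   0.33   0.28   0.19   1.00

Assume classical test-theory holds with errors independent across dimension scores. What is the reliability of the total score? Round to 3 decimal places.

0.882

Var(F+A+D+B+M) = 5 + 2·[0.43 + 0.07 + 0.34 + 0.58 + 0.18 + 0.33 + 0.33 + 0.28 + 0.28 + 0.19] = 5 + 6.02 = 11.02.
With uncorrelated errors the cross-covariances are all true-score covariance, so they carry over unchanged; only the diagonal terms shrink to ρᵢσᵢ².
True-score variance = [0.70 + 0.60 + 0.79 + 0.69 + 0.92] + 6.02 = 3.7 + 6.02 = 9.72.
Reliability = 9.72 / 11.02 = 0.882.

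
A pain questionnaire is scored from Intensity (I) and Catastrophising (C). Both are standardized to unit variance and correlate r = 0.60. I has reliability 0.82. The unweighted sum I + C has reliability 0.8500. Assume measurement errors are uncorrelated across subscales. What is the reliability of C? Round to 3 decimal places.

0.700

Var(I+C) = 2 + 2·0.60 = 3.200.
True-score variance = ρ_I + ρ_C + 2·0.60, so 0.8500 = (0.82 + ρ_C + 1.20) / 3.200.
ρ_C = 0.8500·3.200 − 0.82 − 1.20 = 0.700.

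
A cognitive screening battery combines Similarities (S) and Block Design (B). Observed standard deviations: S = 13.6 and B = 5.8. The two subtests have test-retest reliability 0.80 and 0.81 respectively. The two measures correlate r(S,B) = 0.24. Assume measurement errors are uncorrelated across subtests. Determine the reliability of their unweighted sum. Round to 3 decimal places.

Var(S+B) = 13.6² + 5.8² + 2·[13.6·5.8·0.24] = 218.6 + 37.8624 = 256.462.
With uncorrelated errors the cross-covariances are all true-score covariance, so they carry over unchanged; only the diagonal terms shrink to ρᵢσᵢ².
True-score variance = [13.6²·0.80 + 5.8²·0.81] + 37.8624 = 175.216 + 37.8624 = 213.079.
Reliability = 213.079 / 256.462 = 0.831.

0.831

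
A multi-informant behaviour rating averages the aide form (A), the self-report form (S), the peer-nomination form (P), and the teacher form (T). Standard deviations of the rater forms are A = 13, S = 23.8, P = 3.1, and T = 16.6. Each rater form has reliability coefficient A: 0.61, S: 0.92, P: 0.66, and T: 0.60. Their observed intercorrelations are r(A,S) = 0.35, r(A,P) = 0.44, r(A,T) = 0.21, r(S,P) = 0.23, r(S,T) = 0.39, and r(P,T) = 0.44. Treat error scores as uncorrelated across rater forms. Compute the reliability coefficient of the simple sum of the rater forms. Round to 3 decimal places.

Var(A+S+P+T) = 13² + 23.8² + 3.1² + 16.6² + 2·[13·23.8·0.35 + 13·3.1·0.44 + 13·16.6·0.21 + 23.8·3.1·0.23 + 23.8·16.6·0.39 + 3.1·16.6·0.44] = 1020.61 + 730.066 = 1750.68.
Under uncorrelated errors the observed covariances equal the true-score covariances, so only the own-variance terms attenuate.
True-score variance = [13²·0.61 + 23.8²·0.92 + 3.1²·0.66 + 16.6²·0.60] + 730.066 = 795.893 + 730.066 = 1525.96.
Reliability = 1525.96 / 1750.68 = 0.872.

0.872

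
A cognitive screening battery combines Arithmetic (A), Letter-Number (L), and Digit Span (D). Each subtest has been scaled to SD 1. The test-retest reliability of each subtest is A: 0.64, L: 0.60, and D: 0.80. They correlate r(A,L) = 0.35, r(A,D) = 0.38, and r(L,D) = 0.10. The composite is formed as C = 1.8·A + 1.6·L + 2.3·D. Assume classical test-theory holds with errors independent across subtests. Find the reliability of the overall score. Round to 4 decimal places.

0.8088

Var(C) = 1.8² + 1.6² + 2.3² + 2·[2.88·0.35 + 4.14·0.38 + 3.68·0.10] = 11.09 + 5.8984 = 16.9884.
Because errors are independent across components, Cov(Tᵢ,Tⱼ) = Cov(Xᵢ,Xⱼ); the off-diagonal part of the true-score variance is the same as above.
True-score variance = [1.8²·0.64 + 1.6²·0.60 + 2.3²·0.80] + 5.8984 = 7.8416 + 5.8984 = 13.74.
Reliability = 13.74 / 16.9884 = 0.8088.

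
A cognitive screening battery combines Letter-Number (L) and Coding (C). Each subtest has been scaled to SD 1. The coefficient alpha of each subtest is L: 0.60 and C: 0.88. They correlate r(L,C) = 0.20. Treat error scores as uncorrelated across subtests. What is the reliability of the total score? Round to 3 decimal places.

0.783

Var(L+C) = 2 + 2·[0.20] = 2 + 0.4 = 2.4.
Under uncorrelated errors the observed covariances equal the true-score covariances, so only the own-variance terms attenuate.
True-score variance = [0.60 + 0.88] + 0.4 = 1.48 + 0.4 = 1.88.
Reliability = 1.88 / 2.4 = 0.783.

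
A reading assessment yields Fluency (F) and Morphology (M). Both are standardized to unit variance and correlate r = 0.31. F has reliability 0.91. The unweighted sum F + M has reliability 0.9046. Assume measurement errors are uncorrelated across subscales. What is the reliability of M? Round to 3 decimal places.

Var(F+M) = 2 + 2·0.31 = 2.620.
True-score variance = ρ_F + ρ_M + 2·0.31, so 0.9046 = (0.91 + ρ_M + 0.62) / 2.620.
ρ_M = 0.9046·2.620 − 0.91 − 0.62 = 0.840.

0.840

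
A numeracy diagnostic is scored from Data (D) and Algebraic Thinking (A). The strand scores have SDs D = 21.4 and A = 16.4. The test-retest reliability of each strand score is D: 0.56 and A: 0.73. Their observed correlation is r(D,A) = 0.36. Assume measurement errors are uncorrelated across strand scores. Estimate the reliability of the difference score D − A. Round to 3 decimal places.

0.422

Var(D−A) = 21.4² + 16.4² − 2·21.4·16.4·0.36 = 726.92 − 252.691 = 474.229.
Because errors are independent across components, Cov(Tᵢ,Tⱼ) = Cov(Xᵢ,Xⱼ); the off-diagonal part of the true-score variance is the same as above.
True-score variance = [21.4²·0.56 + 16.4²·0.73] − 252.691 = 452.798 − 252.691 = 200.107.
Reliability = 200.107 / 474.229 = 0.422.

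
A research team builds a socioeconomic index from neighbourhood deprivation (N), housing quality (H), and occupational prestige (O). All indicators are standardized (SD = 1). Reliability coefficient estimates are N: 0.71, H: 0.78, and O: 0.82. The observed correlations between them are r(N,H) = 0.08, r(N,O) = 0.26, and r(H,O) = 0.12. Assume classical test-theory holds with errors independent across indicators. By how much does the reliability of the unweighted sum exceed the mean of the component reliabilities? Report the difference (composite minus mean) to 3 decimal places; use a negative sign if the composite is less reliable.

Var(sum) = 3 + 0.92 = 3.92; true-score variance = 2.31 + 0.92 = 3.23; composite reliability = 0.8240.
Mean component reliability = 0.7700.
Difference = 0.8240 − 0.7700 = 0.054.

0.054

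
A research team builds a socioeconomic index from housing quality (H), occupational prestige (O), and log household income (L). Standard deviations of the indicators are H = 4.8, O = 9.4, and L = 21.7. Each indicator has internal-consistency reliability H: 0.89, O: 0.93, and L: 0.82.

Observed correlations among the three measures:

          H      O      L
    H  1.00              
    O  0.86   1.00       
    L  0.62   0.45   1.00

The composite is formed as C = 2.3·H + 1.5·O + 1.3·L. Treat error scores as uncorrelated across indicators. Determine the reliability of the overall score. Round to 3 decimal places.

0.920

Var(C) = 2.3²·4.8² + 1.5²·9.4² + 1.3²·21.7² + 2·[3.45·4.8·9.4·0.86 + 2.99·4.8·21.7·0.62 + 1.95·9.4·21.7·0.45] = 1116.5 + 1011.91 = 2128.41.
With uncorrelated errors the cross-covariances are all true-score covariance, so they carry over unchanged; only the diagonal terms shrink to ρᵢσᵢ².
True-score variance = [2.3²·4.8²·0.89 + 1.5²·9.4²·0.93 + 1.3²·21.7²·0.82] + 1011.91 = 945.927 + 1011.91 = 1957.84.
Reliability = 1957.84 / 2128.41 = 0.920.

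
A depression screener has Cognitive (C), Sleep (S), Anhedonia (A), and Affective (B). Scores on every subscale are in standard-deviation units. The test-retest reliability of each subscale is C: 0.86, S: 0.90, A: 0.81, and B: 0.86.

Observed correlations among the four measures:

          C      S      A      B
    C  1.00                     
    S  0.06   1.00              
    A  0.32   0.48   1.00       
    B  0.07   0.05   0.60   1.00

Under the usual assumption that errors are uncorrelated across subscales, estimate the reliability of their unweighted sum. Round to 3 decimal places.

Var(C+S+A+B) = 4 + 2·[0.06 + 0.32 + 0.07 + 0.48 + 0.05 + 0.60] = 4 + 3.16 = 7.16.
Because errors are independent across components, Cov(Tᵢ,Tⱼ) = Cov(Xᵢ,Xⱼ); the off-diagonal part of the true-score variance is the same as above.
True-score variance = [0.86 + 0.90 + 0.81 + 0.86] + 3.16 = 3.43 + 3.16 = 6.59.
Reliability = 6.59 / 7.16 = 0.920.

0.920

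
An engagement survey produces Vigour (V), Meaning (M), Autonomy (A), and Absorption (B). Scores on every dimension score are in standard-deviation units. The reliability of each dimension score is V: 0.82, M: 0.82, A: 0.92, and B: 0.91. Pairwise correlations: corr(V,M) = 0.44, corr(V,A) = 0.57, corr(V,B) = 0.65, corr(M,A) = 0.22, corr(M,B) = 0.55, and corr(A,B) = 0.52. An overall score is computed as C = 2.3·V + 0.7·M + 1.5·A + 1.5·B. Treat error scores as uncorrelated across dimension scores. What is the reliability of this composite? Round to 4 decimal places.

0.9409

Var(C) = 2.3² + 0.7² + 1.5² + 1.5² + 2·[1.61·0.44 + 3.45·0.57 + 3.45·0.65 + 1.05·0.22 + 1.05·0.55 + 2.25·0.52] = 10.28 + 13.7918 = 24.0718.
Under uncorrelated errors the observed covariances equal the true-score covariances, so only the own-variance terms attenuate.
True-score variance = [2.3²·0.82 + 0.7²·0.82 + 1.5²·0.92 + 1.5²·0.91] + 13.7918 = 8.8571 + 13.7918 = 22.6489.
Reliability = 22.6489 / 24.0718 = 0.9409.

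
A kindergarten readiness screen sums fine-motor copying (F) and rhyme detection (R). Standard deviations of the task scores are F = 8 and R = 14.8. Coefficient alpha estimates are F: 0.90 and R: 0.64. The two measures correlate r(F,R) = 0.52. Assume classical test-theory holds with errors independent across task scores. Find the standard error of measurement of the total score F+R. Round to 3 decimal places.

9.233

Var(total) = 283.04 + 123.136 = 406.176.
True-score variance = 197.786 + 123.136 = 320.922, so reliability = 0.7901.
Error variance = 406.176 − 320.922 = 85.2544; SEM = √85.2544 = 9.233.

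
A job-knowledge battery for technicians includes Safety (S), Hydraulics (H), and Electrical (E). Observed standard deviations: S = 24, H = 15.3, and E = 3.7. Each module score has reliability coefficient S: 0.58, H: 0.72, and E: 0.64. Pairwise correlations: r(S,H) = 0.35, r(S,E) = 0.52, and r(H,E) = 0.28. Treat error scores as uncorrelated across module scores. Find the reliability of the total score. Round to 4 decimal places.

Var(S+H+E) = 24² + 15.3² + 3.7² + 2·[24·15.3·0.35 + 24·3.7·0.52 + 15.3·3.7·0.28] = 823.78 + 381.094 = 1204.87.
With uncorrelated errors the cross-covariances are all true-score covariance, so they carry over unchanged; only the diagonal terms shrink to ρᵢσᵢ².
True-score variance = [24²·0.58 + 15.3²·0.72 + 3.7²·0.64] + 381.094 = 511.386 + 381.094 = 892.48.
Reliability = 892.48 / 1204.87 = 0.7407.

0.7407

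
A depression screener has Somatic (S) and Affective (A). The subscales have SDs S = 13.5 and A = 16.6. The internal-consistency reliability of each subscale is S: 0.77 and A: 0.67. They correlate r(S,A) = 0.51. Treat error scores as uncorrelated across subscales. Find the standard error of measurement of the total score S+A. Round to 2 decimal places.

Var(total) = 457.81 + 228.582 = 686.392.
True-score variance = 324.958 + 228.582 = 553.54, so reliability = 0.8064.
Error variance = 686.392 − 553.54 = 132.852; SEM = √132.852 = 11.53.

11.53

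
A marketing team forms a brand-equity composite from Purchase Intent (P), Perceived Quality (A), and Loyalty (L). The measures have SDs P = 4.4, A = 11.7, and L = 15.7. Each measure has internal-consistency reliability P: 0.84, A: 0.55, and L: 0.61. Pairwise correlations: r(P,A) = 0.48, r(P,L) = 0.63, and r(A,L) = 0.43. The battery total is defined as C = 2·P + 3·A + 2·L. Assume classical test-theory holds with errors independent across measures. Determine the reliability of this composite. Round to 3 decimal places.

0.755

Var(C) = 2²·4.4² + 3²·11.7² + 2²·15.7² + 2·[6·4.4·11.7·0.48 + 4·4.4·15.7·0.63 + 6·11.7·15.7·0.43] = 2295.41 + 1592.53 = 3887.94.
Because errors are independent across components, Cov(Tᵢ,Tⱼ) = Cov(Xᵢ,Xⱼ); the off-diagonal part of the true-score variance is the same as above.
True-score variance = [2²·4.4²·0.84 + 3²·11.7²·0.55 + 2²·15.7²·0.61] + 1592.53 = 1344.09 + 1592.53 = 2936.62.
Reliability = 2936.62 / 3887.94 = 0.755.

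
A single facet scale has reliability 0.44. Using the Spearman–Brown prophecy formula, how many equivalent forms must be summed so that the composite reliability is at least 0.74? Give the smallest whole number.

k ≥ ρ*(1−ρ₁)/(ρ₁(1−ρ*)) = 0.74·0.56 / (0.44·0.26) = 3.622.
Smallest integer k = 4.

4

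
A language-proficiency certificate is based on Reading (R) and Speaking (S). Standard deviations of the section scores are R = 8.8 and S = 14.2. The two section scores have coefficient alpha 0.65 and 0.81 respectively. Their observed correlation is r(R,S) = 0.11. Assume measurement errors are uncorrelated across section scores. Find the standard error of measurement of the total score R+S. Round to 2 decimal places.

Var(total) = 279.08 + 27.4912 = 306.571.
True-score variance = 213.664 + 27.4912 = 241.156, so reliability = 0.7866.
Error variance = 306.571 − 241.156 = 65.4156; SEM = √65.4156 = 8.09.

8.09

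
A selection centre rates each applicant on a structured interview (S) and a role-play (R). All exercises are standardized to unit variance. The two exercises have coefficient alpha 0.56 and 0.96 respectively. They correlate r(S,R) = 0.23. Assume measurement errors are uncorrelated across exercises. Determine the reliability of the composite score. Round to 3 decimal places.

0.805

Var(S+R) = 2 + 2·[0.23] = 2 + 0.46 = 2.46.
Under uncorrelated errors the observed covariances equal the true-score covariances, so only the own-variance terms attenuate.
True-score variance = [0.56 + 0.96] + 0.46 = 1.52 + 0.46 = 1.98.
Reliability = 1.98 / 2.46 = 0.805.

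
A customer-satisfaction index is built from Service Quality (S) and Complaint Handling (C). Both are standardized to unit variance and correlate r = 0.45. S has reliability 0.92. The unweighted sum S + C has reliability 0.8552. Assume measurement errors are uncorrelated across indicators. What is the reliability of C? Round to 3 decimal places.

0.660

Var(S+C) = 2 + 2·0.45 = 2.900.
True-score variance = ρ_S + ρ_C + 2·0.45, so 0.8552 = (0.92 + ρ_C + 0.90) / 2.900.
ρ_C = 0.8552·2.900 − 0.92 − 0.90 = 0.660.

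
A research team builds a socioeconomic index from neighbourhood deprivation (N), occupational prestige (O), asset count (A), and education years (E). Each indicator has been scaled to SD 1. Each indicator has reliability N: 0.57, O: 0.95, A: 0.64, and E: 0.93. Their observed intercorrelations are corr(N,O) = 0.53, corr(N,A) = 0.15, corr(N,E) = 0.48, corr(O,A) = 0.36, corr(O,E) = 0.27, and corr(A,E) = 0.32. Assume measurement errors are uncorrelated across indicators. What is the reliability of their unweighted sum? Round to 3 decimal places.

Var(N+O+A+E) = 4 + 2·[0.53 + 0.15 + 0.48 + 0.36 + 0.27 + 0.32] = 4 + 4.22 = 8.22.
Because errors are independent across components, Cov(Tᵢ,Tⱼ) = Cov(Xᵢ,Xⱼ); the off-diagonal part of the true-score variance is the same as above.
True-score variance = [0.57 + 0.95 + 0.64 + 0.93] + 4.22 = 3.09 + 4.22 = 7.31.
Reliability = 7.31 / 8.22 = 0.889.

0.889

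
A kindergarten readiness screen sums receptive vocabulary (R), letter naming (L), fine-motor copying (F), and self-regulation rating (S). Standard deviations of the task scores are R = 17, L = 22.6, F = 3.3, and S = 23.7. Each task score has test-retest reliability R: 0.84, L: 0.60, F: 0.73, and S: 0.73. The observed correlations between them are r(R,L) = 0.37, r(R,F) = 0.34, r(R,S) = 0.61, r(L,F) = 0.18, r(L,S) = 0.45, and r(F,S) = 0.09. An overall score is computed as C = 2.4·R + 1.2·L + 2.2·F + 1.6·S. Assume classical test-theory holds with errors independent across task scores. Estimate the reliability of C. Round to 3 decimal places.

0.877

Var(C) = 2.4²·17² + 1.2²·22.6² + 2.2²·3.3² + 1.6²·23.7² + 2·[2.88·17·22.6·0.37 + 5.28·17·3.3·0.34 + 3.84·17·23.7·0.61 + 2.64·22.6·3.3·0.18 + 1.92·22.6·23.7·0.45 + 3.52·3.3·23.7·0.09] = 3890.77 + 3953.72 = 7844.49.
Because errors are independent across components, Cov(Tᵢ,Tⱼ) = Cov(Xᵢ,Xⱼ); the off-diagonal part of the true-score variance is the same as above.
True-score variance = [2.4²·17²·0.84 + 1.2²·22.6²·0.60 + 2.2²·3.3²·0.73 + 1.6²·23.7²·0.73] + 3953.72 = 2927.76 + 3953.72 = 6881.48.
Reliability = 6881.48 / 7844.49 = 0.877.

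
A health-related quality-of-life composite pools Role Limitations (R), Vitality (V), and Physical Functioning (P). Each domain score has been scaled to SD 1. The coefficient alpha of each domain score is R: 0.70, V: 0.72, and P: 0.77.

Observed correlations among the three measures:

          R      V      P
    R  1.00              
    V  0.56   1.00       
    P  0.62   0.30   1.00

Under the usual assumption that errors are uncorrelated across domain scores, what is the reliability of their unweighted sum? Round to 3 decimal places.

Var(R+V+P) = 3 + 2·[0.56 + 0.62 + 0.30] = 3 + 2.96 = 5.96.
With uncorrelated errors the cross-covariances are all true-score covariance, so they carry over unchanged; only the diagonal terms shrink to ρᵢσᵢ².
True-score variance = [0.70 + 0.72 + 0.77] + 2.96 = 2.19 + 2.96 = 5.15.
Reliability = 5.15 / 5.96 = 0.864.

0.864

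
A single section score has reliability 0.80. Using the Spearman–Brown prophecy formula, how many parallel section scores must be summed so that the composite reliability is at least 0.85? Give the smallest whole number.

k ≥ ρ*(1−ρ₁)/(ρ₁(1−ρ*)) = 0.85·0.20 / (0.80·0.15) = 1.417.
Smallest integer k = 2.

2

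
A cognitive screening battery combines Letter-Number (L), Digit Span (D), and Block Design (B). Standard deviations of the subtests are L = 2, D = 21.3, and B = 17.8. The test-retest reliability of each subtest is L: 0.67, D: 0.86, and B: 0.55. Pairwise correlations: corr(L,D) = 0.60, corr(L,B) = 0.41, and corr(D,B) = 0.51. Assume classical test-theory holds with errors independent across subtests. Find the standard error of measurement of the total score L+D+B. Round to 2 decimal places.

Var(total) = 774.53 + 467.035 = 1241.56.
True-score variance = 567.115 + 467.035 = 1034.15, so reliability = 0.8329.
Error variance = 1241.56 − 1034.15 = 207.415; SEM = √207.415 = 14.40.

14.40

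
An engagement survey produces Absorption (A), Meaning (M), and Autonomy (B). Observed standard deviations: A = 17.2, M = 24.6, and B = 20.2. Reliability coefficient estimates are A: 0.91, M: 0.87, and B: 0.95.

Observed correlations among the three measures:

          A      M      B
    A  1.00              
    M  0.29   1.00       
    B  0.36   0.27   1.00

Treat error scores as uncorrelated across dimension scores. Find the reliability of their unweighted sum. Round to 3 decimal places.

0.939

Var(A+M+B) = 17.2² + 24.6² + 20.2² + 2·[17.2·24.6·0.29 + 17.2·20.2·0.36 + 24.6·20.2·0.27] = 1309.04 + 763.903 = 2072.94.
Under uncorrelated errors the observed covariances equal the true-score covariances, so only the own-variance terms attenuate.
True-score variance = [17.2²·0.91 + 24.6²·0.87 + 20.2²·0.95] + 763.903 = 1183.34 + 763.903 = 1947.24.
Reliability = 1947.24 / 2072.94 = 0.939.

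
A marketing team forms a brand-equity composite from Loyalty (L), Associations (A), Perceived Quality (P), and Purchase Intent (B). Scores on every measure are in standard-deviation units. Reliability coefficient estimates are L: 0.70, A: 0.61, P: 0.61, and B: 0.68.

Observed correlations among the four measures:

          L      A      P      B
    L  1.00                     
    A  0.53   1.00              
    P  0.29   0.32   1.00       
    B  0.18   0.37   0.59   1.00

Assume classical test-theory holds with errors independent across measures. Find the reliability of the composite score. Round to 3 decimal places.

Var(L+A+P+B) = 4 + 2·[0.53 + 0.29 + 0.18 + 0.32 + 0.37 + 0.59] = 4 + 4.56 = 8.56.
Under uncorrelated errors the observed covariances equal the true-score covariances, so only the own-variance terms attenuate.
True-score variance = [0.70 + 0.61 + 0.61 + 0.68] + 4.56 = 2.6 + 4.56 = 7.16.
Reliability = 7.16 / 8.56 = 0.836.

0.836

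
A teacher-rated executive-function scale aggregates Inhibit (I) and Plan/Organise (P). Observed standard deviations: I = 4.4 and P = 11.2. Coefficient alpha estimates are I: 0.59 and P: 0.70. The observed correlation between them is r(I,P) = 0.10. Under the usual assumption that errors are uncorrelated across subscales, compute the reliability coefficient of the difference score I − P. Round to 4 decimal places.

Var(I−P) = 4.4² + 11.2² − 2·4.4·11.2·0.10 = 144.8 − 9.856 = 134.944.
With uncorrelated errors the cross-covariances are all true-score covariance, so they carry over unchanged; only the diagonal terms shrink to ρᵢσᵢ².
True-score variance = [4.4²·0.59 + 11.2²·0.70] − 9.856 = 99.2304 − 9.856 = 89.3744.
Reliability = 89.3744 / 134.944 = 0.6623.

0.6623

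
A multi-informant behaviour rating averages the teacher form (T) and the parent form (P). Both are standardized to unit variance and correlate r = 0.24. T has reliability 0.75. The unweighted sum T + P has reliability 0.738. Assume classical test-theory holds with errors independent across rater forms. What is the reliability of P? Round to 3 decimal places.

Var(T+P) = 2 + 2·0.24 = 2.480.
True-score variance = ρ_T + ρ_P + 2·0.24, so 0.738 = (0.75 + ρ_P + 0.48) / 2.480.
ρ_P = 0.738·2.480 − 0.75 − 0.48 = 0.600.

0.600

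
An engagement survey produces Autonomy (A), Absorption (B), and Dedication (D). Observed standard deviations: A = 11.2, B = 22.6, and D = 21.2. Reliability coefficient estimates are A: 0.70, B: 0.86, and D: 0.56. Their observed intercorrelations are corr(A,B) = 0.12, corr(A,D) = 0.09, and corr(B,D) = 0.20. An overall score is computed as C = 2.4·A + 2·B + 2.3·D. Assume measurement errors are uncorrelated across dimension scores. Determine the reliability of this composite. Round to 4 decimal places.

Var(C) = 2.4²·11.2² + 2²·22.6² + 2.3²·21.2² + 2·[4.8·11.2·22.6·0.12 + 5.52·11.2·21.2·0.09 + 4.6·22.6·21.2·0.20] = 5143.11 + 1409.1 = 6552.21.
With uncorrelated errors the cross-covariances are all true-score covariance, so they carry over unchanged; only the diagonal terms shrink to ρᵢσᵢ².
True-score variance = [2.4²·11.2²·0.70 + 2²·22.6²·0.86 + 2.3²·21.2²·0.56] + 1409.1 = 3594.21 + 1409.1 = 5003.3.
Reliability = 5003.3 / 6552.21 = 0.7636.

0.7636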